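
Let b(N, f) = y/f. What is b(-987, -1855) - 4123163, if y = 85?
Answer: -1529693490/371 ≈ -4.1232e+6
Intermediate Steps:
b(N, f) = 85/f
b(-987, -1855) - 4123163 = 85/(-1855) - 4123163 = 85*(-1/1855) - 4123163 = -17/371 - 4123163 = -1529693490/371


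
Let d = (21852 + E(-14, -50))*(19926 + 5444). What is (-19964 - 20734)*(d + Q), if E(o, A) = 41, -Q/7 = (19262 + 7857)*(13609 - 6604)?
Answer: 31514689818990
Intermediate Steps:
Q = -1329780165 (Q = -7*(19262 + 7857)*(13609 - 6604) = -189833*7005 = -7*189968595 = -1329780165)
d = 555425410 (d = (21852 + 41)*(19926 + 5444) = 21893*25370 = 555425410)
(-19964 - 20734)*(d + Q) = (-19964 - 20734)*(555425410 - 1329780165) = -40698*(-774354755) = 31514689818990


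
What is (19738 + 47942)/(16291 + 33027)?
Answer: 33840/24659 ≈ 1.3723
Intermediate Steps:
(19738 + 47942)/(16291 + 33027) = 67680/49318 = 67680*(1/49318) = 33840/24659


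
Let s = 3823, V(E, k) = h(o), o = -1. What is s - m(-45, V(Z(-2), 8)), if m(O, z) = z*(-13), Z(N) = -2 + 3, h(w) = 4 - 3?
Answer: 3836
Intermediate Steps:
h(w) = 1
Z(N) = 1
V(E, k) = 1
m(O, z) = -13*z
s - m(-45, V(Z(-2), 8)) = 3823 - (-13) = 3823 - 1*(-13) = 3823 + 13 = 3836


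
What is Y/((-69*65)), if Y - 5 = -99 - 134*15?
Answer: 2104/4485 ≈ 0.46912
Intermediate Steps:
Y = -2104 (Y = 5 + (-99 - 134*15) = 5 + (-99 - 2010) = 5 - 2109 = -2104)
Y/((-69*65)) = -2104/((-69*65)) = -2104/(-4485) = -2104*(-1/4485) = 2104/4485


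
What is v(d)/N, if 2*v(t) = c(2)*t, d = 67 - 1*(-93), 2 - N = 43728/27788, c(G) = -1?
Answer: -277880/1481 ≈ -187.63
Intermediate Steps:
N = 2962/6947 (N = 2 - 43728/27788 = 2 - 1*10932/6947 = 2 - 10932/6947 = 2962/6947 ≈ 0.42637)
d = 160 (d = 67 + 93 = 160)
v(t) = -t/2 (v(t) = (-t)/2 = -t/2)
v(d)/N = (-1/2*160)/(2962/6947) = -80*6947/2962 = -277880/1481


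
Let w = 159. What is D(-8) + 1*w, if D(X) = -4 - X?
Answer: 163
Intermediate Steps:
D(-8) + 1*w = (-4 - 1*(-8)) + 1*159 = (-4 + 8) + 159 = 4 + 159 = 163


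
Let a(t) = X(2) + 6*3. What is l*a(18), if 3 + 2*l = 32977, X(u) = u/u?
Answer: 313253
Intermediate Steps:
X(u) = 1
l = 16487 (l = -3/2 + (½)*32977 = -3/2 + 32977/2 = 16487)
a(t) = 19 (a(t) = 1 + 6*3 = 1 + 18 = 19)
l*a(18) = 16487*19 = 313253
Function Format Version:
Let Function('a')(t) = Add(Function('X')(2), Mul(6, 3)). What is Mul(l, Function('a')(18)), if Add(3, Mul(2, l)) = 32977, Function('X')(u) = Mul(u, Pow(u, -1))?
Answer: 313253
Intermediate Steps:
Function('X')(u) = 1
l = 16487 (l = Add(Rational(-3, 2), Mul(Rational(1, 2), 32977)) = Add(Rational(-3, 2), Rational(32977, 2)) = 16487)
Function('a')(t) = 19 (Function('a')(t) = Add(1, Mul(6, 3)) = Add(1, 18) = 19)
Mul(l, Function('a')(18)) = Mul(16487, 19) = 313253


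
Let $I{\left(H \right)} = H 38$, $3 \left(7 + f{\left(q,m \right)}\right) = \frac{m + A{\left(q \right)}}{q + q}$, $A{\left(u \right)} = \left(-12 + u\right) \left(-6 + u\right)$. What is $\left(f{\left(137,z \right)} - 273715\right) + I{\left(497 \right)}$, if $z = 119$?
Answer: $- \frac{34909783}{137} \approx -2.5482 \cdot 10^{5}$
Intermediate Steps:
$f{\left(q,m \right)} = -7 + \frac{72 + m + q^{2} - 18 q}{6 q}$ ($f{\left(q,m \right)} = -7 + \frac{\left(m + \left(72 + q^{2} - 18 q\right)\right) \frac{1}{q + q}}{3} = -7 + \frac{\left(72 + m + q^{2} - 18 q\right) \frac{1}{2 q}}{3} = -7 + \frac{\frac{1}{2} \frac{1}{q} \left(72 + m + q^{2} - 18 q\right)}{3} = -7 + \frac{72 + m + q^{2} - 18 q}{6 q}$)
$I{\left(H \right)} = 38 H$
$\left(f{\left(137,z \right)} - 273715\right) + I{\left(497 \right)} = \left(\frac{72 + 119 + 137^{2} - 8220}{6 \cdot 137} - 273715\right) + 38 \cdot 497 = \left(\frac{1}{6} \cdot \frac{1}{137} \left(72 + 119 + 18769 - 8220\right) - 273715\right) + 18886 = \left(\frac{1}{6} \cdot \frac{1}{137} \cdot 10740 - 273715\right) + 18886 = \left(\frac{1790}{137} - 273715\right) + 18886 = - \frac{37497165}{137} + 18886 = - \frac{34909783}{137}$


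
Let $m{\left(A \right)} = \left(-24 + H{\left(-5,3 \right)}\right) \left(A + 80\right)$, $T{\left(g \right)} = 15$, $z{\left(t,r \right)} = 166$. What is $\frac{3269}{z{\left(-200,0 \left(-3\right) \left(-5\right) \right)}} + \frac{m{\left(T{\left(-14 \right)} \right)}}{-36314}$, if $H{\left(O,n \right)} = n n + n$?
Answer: $\frac{59449853}{3014062} \approx 19.724$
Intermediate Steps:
$H{\left(O,n \right)} = n + n^{2}$ ($H{\left(O,n \right)} = n^{2} + n = n + n^{2}$)
$m{\left(A \right)} = -960 - 12 A$ ($m{\left(A \right)} = \left(-24 + 3 \left(1 + 3\right)\right) \left(A + 80\right) = \left(-24 + 3 \cdot 4\right) \left(80 + A\right) = \left(-24 + 12\right) \left(80 + A\right) = - 12 \left(80 + A\right) = -960 - 12 A$)
$\frac{3269}{z{\left(-200,0 \left(-3\right) \left(-5\right) \right)}} + \frac{m{\left(T{\left(-14 \right)} \right)}}{-36314} = \frac{3269}{166} + \frac{-960 - 180}{-36314} = 3269 \cdot \frac{1}{166} + \left(-960 - 180\right) \left(- \frac{1}{36314}\right) = \frac{3269}{166} - - \frac{570}{18157} = \frac{3269}{166} + \frac{570}{18157} = \frac{59449853}{3014062}$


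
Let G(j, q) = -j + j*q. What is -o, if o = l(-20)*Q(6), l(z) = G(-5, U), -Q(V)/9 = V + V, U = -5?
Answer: 3240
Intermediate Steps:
Q(V) = -18*V (Q(V) = -9*(V + V) = -18*V)
l(z) = 30 (l(z) = -5*(-1 - 5) = -5*(-6) = 30)
o = -3240 (o = 30*(-18*6) = 30*(-108) = -3240)
-o = -1*(-3240) = 3240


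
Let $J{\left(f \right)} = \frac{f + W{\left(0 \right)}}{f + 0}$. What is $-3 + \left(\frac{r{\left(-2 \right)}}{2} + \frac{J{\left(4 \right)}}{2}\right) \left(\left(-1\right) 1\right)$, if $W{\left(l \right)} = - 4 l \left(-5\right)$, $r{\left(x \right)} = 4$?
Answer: $- \frac{11}{2} \approx -5.5$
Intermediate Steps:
$W{\left(l \right)} = 20 l$
$J{\left(f \right)} = 1$ ($J{\left(f \right)} = \frac{f + 20 \cdot 0}{f + 0} = \frac{f + 0}{f} = \frac{f}{f} = 1$)
$-3 + \left(\frac{r{\left(-2 \right)}}{2} + \frac{J{\left(4 \right)}}{2}\right) \left(\left(-1\right) 1\right) = -3 + \left(\frac{4}{2} + 1 \cdot \frac{1}{2}\right) \left(\left(-1\right) 1\right) = -3 + \left(4 \cdot \frac{1}{2} + 1 \cdot \frac{1}{2}\right) \left(-1\right) = -3 + \left(2 + \frac{1}{2}\right) \left(-1\right) = -3 + \frac{5}{2} \left(-1\right) = -3 - \frac{5}{2} = - \frac{11}{2}$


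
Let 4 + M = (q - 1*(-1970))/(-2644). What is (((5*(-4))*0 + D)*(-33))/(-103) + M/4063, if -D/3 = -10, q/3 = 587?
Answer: 10633672659/1106484916 ≈ 9.6103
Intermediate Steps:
q = 1761 (q = 3*587 = 1761)
D = 30 (D = -3*(-10) = 30)
M = -14307/2644 (M = -4 + (1761 - 1*(-1970))/(-2644) = -4 + (1761 + 1970)*(-1/2644) = -4 + 3731*(-1/2644) = -4 - 3731/2644 = -14307/2644 ≈ -5.4111)
(((5*(-4))*0 + D)*(-33))/(-103) + M/4063 = (((5*(-4))*0 + 30)*(-33))/(-103) - 14307/2644/4063 = ((-20*0 + 30)*(-33))*(-1/103) - 14307/2644*1/4063 = ((0 + 30)*(-33))*(-1/103) - 14307/10742572 = (30*(-33))*(-1/103) - 14307/10742572 = -990*(-1/103) - 14307/10742572 = 990/103 - 14307/10742572 = 10633672659/1106484916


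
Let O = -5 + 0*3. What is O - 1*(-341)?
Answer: 336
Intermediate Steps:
O = -5 (O = -5 + 0 = -5)
O - 1*(-341) = -5 - 1*(-341) = -5 + 341 = 336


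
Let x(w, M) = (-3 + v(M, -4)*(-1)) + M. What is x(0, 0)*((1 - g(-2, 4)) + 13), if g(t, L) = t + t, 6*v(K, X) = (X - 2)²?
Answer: -162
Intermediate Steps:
v(K, X) = (-2 + X)²/6 (v(K, X) = (X - 2)²/6 = (-2 + X)²/6)
g(t, L) = 2*t
x(w, M) = -9 + M (x(w, M) = (-3 + ((-2 - 4)²/6)*(-1)) + M = (-3 + ((⅙)*(-6)²)*(-1)) + M = (-3 + ((⅙)*36)*(-1)) + M = (-3 + 6*(-1)) + M = (-3 - 6) + M = -9 + M)
x(0, 0)*((1 - g(-2, 4)) + 13) = (-9 + 0)*((1 - 2*(-2)) + 13) = -9*((1 - 1*(-4)) + 13) = -9*((1 + 4) + 13) = -9*(5 + 13) = -9*18 = -162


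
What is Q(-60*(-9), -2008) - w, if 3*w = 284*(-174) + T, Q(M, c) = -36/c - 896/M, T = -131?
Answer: 1119155497/67770 ≈ 16514.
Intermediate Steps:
Q(M, c) = -896/M - 36/c
w = -49547/3 (w = (284*(-174) - 131)/3 = (-49416 - 131)/3 = (⅓)*(-49547) = -49547/3 ≈ -16516.)
Q(-60*(-9), -2008) - w = (-896/((-60*(-9))) - 36/(-2008)) - 1*(-49547/3) = (-896/540 - 36*(-1/2008)) + 49547/3 = (-896*1/540 + 9/502) + 49547/3 = (-224/135 + 9/502) + 49547/3 = -111233/67770 + 49547/3 = 1119155497/67770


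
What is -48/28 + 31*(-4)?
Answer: -880/7 ≈ -125.71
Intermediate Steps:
-48/28 + 31*(-4) = -48*1/28 - 124 = -12/7 - 124 = -880/7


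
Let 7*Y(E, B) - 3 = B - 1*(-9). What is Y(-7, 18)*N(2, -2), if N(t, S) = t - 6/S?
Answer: 150/7 ≈ 21.429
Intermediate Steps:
N(t, S) = t - 6/S
Y(E, B) = 12/7 + B/7 (Y(E, B) = 3/7 + (B - 1*(-9))/7 = 3/7 + (B + 9)/7 = 3/7 + (9 + B)/7 = 3/7 + (9/7 + B/7) = 12/7 + B/7)
Y(-7, 18)*N(2, -2) = (12/7 + (⅐)*18)*(2 - 6/(-2)) = (12/7 + 18/7)*(2 - 6*(-½)) = 30*(2 + 3)/7 = (30/7)*5 = 150/7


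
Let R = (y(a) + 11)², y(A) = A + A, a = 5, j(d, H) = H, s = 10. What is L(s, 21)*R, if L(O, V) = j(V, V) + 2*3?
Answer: 11907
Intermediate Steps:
y(A) = 2*A
L(O, V) = 6 + V (L(O, V) = V + 2*3 = V + 6 = 6 + V)
R = 441 (R = (2*5 + 11)² = (10 + 11)² = 21² = 441)
L(s, 21)*R = (6 + 21)*441 = 27*441 = 11907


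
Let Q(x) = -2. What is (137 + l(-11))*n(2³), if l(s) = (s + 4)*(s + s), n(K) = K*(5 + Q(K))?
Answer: 6984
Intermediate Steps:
n(K) = 3*K (n(K) = K*(5 - 2) = K*3 = 3*K)
l(s) = 2*s*(4 + s) (l(s) = (4 + s)*(2*s) = 2*s*(4 + s))
(137 + l(-11))*n(2³) = (137 + 2*(-11)*(4 - 11))*(3*2³) = (137 + 2*(-11)*(-7))*(3*8) = (137 + 154)*24 = 291*24 = 6984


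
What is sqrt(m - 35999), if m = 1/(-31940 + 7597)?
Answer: I*sqrt(21332346806694)/24343 ≈ 189.73*I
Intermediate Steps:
m = -1/24343 (m = 1/(-24343) = -1/24343 ≈ -4.1080e-5)
sqrt(m - 35999) = sqrt(-1/24343 - 35999) = sqrt(-876323658/24343) = I*sqrt(21332346806694)/24343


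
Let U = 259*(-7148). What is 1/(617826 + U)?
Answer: -1/1233506 ≈ -8.1070e-7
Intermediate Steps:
U = -1851332
1/(617826 + U) = 1/(617826 - 1851332) = 1/(-1233506) = -1/1233506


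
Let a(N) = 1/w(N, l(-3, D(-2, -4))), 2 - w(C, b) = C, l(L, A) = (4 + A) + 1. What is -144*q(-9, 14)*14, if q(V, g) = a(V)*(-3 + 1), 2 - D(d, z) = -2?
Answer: 4032/11 ≈ 366.55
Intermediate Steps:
D(d, z) = 4 (D(d, z) = 2 - 1*(-2) = 2 + 2 = 4)
l(L, A) = 5 + A
w(C, b) = 2 - C
a(N) = 1/(2 - N)
q(V, g) = 2/(-2 + V) (q(V, g) = (-1/(-2 + V))*(-3 + 1) = -1/(-2 + V)*(-2) = 2/(-2 + V))
-144*q(-9, 14)*14 = -288/(-2 - 9)*14 = -288/(-11)*14 = -288*(-1)/11*14 = -144*(-2/11)*14 = (288/11)*14 = 4032/11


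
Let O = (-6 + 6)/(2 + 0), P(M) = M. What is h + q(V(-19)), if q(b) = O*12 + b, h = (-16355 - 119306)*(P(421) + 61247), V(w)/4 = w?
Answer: -8365942624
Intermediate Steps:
V(w) = 4*w
O = 0 (O = 0/2 = 0*(½) = 0)
h = -8365942548 (h = (-16355 - 119306)*(421 + 61247) = -135661*61668 = -8365942548)
q(b) = b (q(b) = 0*12 + b = 0 + b = b)
h + q(V(-19)) = -8365942548 + 4*(-19) = -8365942548 - 76 = -8365942624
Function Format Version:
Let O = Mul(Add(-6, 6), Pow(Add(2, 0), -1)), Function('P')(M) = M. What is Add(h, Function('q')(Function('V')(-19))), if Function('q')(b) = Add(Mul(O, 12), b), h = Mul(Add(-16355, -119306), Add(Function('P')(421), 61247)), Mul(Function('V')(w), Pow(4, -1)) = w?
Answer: -8365942624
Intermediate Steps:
Function('V')(w) = Mul(4, w)
O = 0 (O = Mul(0, Pow(2, -1)) = Mul(0, Rational(1, 2)) = 0)
h = -8365942548 (h = Mul(Add(-16355, -119306), Add(421, 61247)) = Mul(-135661, 61668) = -8365942548)
Function('q')(b) = b (Function('q')(b) = Add(Mul(0, 12), b) = Add(0, b) = b)
Add(h, Function('q')(Function('V')(-19))) = Add(-8365942548, Mul(4, -19)) = Add(-8365942548, -76) = -8365942624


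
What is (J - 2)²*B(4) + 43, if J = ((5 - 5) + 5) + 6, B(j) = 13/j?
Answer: 1225/4 ≈ 306.25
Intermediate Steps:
J = 11 (J = (0 + 5) + 6 = 5 + 6 = 11)
(J - 2)²*B(4) + 43 = (11 - 2)²*(13/4) + 43 = 9²*(13*(¼)) + 43 = 81*(13/4) + 43 = 1053/4 + 43 = 1225/4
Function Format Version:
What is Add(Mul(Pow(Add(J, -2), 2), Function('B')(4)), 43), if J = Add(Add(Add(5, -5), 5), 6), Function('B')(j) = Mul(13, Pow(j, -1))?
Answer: Rational(1225, 4) ≈ 306.25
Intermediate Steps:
J = 11 (J = Add(Add(0, 5), 6) = Add(5, 6) = 11)
Add(Mul(Pow(Add(J, -2), 2), Function('B')(4)), 43) = Add(Mul(Pow(Add(11, -2), 2), Mul(13, Pow(4, -1))), 43) = Add(Mul(Pow(9, 2), Mul(13, Rational(1, 4))), 43) = Add(Mul(81, Rational(13, 4)), 43) = Add(Rational(1053, 4), 43) = Rational(1225, 4)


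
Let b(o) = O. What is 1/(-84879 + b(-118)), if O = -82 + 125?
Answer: -1/84836 ≈ -1.1787e-5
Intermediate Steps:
O = 43
b(o) = 43
1/(-84879 + b(-118)) = 1/(-84879 + 43) = 1/(-84836) = -1/84836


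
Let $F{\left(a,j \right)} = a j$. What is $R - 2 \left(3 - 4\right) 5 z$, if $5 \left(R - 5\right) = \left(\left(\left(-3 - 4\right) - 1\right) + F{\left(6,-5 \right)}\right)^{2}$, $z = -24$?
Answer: $-70512$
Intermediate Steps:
$R = \frac{1469}{5}$ ($R = 5 + \frac{\left(\left(\left(-3 - 4\right) - 1\right) + 6 \left(-5\right)\right)^{2}}{5} = 5 + \frac{\left(\left(-7 - 1\right) - 30\right)^{2}}{5} = 5 + \frac{\left(-8 - 30\right)^{2}}{5} = 5 + \frac{\left(-38\right)^{2}}{5} = 5 + \frac{1}{5} \cdot 1444 = 5 + \frac{1444}{5} = \frac{1469}{5} \approx 293.8$)
$R - 2 \left(3 - 4\right) 5 z = \frac{1469 - 2 \left(3 - 4\right) 5}{5} \left(-24\right) = \frac{1469 \left(-2\right) \left(-1\right) 5}{5} \left(-24\right) = \frac{1469 \cdot 2 \cdot 5}{5} \left(-24\right) = \frac{1469}{5} \cdot 10 \left(-24\right) = 2938 \left(-24\right) = -70512$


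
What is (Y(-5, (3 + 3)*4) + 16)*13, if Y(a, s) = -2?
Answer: 182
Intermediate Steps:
(Y(-5, (3 + 3)*4) + 16)*13 = (-2 + 16)*13 = 14*13 = 182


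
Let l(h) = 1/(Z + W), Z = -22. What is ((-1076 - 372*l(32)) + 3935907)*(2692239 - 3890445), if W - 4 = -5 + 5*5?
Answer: -4714515246870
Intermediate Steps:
W = 24 (W = 4 + (-5 + 5*5) = 4 + (-5 + 25) = 4 + 20 = 24)
l(h) = ½ (l(h) = 1/(-22 + 24) = 1/2 = ½)
((-1076 - 372*l(32)) + 3935907)*(2692239 - 3890445) = ((-1076 - 372*½) + 3935907)*(2692239 - 3890445) = ((-1076 - 186) + 3935907)*(-1198206) = (-1262 + 3935907)*(-1198206) = 3934645*(-1198206) = -4714515246870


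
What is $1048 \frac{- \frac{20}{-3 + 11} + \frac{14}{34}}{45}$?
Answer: $- \frac{37204}{765} \approx -48.633$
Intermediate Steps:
$1048 \frac{- \frac{20}{-3 + 11} + \frac{14}{34}}{45} = 1048 \left(- \frac{20}{8} + 14 \cdot \frac{1}{34}\right) \frac{1}{45} = 1048 \left(\left(-20\right) \frac{1}{8} + \frac{7}{17}\right) \frac{1}{45} = 1048 \left(- \frac{5}{2} + \frac{7}{17}\right) \frac{1}{45} = 1048 \left(\left(- \frac{71}{34}\right) \frac{1}{45}\right) = 1048 \left(- \frac{71}{1530}\right) = - \frac{37204}{765}$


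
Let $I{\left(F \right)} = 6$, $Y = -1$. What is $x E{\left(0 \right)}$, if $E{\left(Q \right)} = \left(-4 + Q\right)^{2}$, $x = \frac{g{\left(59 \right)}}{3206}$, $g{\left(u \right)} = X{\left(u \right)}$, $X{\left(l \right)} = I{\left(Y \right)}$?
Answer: $\frac{48}{1603} \approx 0.029944$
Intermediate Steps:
$X{\left(l \right)} = 6$
$g{\left(u \right)} = 6$
$x = \frac{3}{1603}$ ($x = \frac{6}{3206} = 6 \cdot \frac{1}{3206} = \frac{3}{1603} \approx 0.0018715$)
$x E{\left(0 \right)} = \frac{3 \left(-4 + 0\right)^{2}}{1603} = \frac{3 \left(-4\right)^{2}}{1603} = \frac{3}{1603} \cdot 16 = \frac{48}{1603}$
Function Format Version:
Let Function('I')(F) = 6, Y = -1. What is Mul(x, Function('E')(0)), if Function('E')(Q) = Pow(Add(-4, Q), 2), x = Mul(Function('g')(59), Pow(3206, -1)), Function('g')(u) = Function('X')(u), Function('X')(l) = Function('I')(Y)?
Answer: Rational(48, 1603) ≈ 0.029944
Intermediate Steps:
Function('X')(l) = 6
Function('g')(u) = 6
x = Rational(3, 1603) (x = Mul(6, Pow(3206, -1)) = Mul(6, Rational(1, 3206)) = Rational(3, 1603) ≈ 0.0018715)
Mul(x, Function('E')(0)) = Mul(Rational(3, 1603), Pow(Add(-4, 0), 2)) = Mul(Rational(3, 1603), Pow(-4, 2)) = Mul(Rational(3, 1603), 16) = Rational(48, 1603)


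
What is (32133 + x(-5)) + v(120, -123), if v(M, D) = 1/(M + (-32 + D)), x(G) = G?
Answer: 1124479/35 ≈ 32128.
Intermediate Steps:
v(M, D) = 1/(-32 + D + M)
(32133 + x(-5)) + v(120, -123) = (32133 - 5) + 1/(-32 - 123 + 120) = 32128 + 1/(-35) = 32128 - 1/35 = 1124479/35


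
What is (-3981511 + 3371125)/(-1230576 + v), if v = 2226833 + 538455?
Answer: -305193/767356 ≈ -0.39772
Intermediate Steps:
v = 2765288
(-3981511 + 3371125)/(-1230576 + v) = (-3981511 + 3371125)/(-1230576 + 2765288) = -610386/1534712 = -610386*1/1534712 = -305193/767356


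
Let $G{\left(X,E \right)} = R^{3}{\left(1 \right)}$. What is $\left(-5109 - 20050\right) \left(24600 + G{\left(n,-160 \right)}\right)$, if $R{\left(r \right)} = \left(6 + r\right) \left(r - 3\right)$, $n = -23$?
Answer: $-549875104$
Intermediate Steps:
$R{\left(r \right)} = \left(-3 + r\right) \left(6 + r\right)$ ($R{\left(r \right)} = \left(6 + r\right) \left(-3 + r\right) = \left(-3 + r\right) \left(6 + r\right)$)
$G{\left(X,E \right)} = -2744$ ($G{\left(X,E \right)} = \left(-18 + 1^{2} + 3 \cdot 1\right)^{3} = \left(-18 + 1 + 3\right)^{3} = \left(-14\right)^{3} = -2744$)
$\left(-5109 - 20050\right) \left(24600 + G{\left(n,-160 \right)}\right) = \left(-5109 - 20050\right) \left(24600 - 2744\right) = \left(-25159\right) 21856 = -549875104$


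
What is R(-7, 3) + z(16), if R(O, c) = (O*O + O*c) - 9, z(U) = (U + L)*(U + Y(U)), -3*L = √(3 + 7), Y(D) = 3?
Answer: 323 - 19*√10/3 ≈ 302.97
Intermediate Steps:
L = -√10/3 (L = -√(3 + 7)/3 = -√10/3 ≈ -1.0541)
z(U) = (3 + U)*(U - √10/3) (z(U) = (U - √10/3)*(U + 3) = (U - √10/3)*(3 + U) = (3 + U)*(U - √10/3))
R(O, c) = -9 + O² + O*c (R(O, c) = (O² + O*c) - 9 = -9 + O² + O*c)
R(-7, 3) + z(16) = (-9 + (-7)² - 7*3) + (16² - √10 + 3*16 - ⅓*16*√10) = (-9 + 49 - 21) + (256 - √10 + 48 - 16*√10/3) = 19 + (304 - 19*√10/3) = 323 - 19*√10/3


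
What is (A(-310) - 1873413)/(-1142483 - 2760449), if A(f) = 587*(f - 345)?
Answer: 1128949/1951466 ≈ 0.57851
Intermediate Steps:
A(f) = -202515 + 587*f (A(f) = 587*(-345 + f) = -202515 + 587*f)
(A(-310) - 1873413)/(-1142483 - 2760449) = ((-202515 + 587*(-310)) - 1873413)/(-1142483 - 2760449) = ((-202515 - 181970) - 1873413)/(-3902932) = (-384485 - 1873413)*(-1/3902932) = -2257898*(-1/3902932) = 1128949/1951466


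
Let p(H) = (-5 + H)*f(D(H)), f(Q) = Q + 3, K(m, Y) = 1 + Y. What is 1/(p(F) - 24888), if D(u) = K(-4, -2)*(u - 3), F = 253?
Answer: -1/86144 ≈ -1.1608e-5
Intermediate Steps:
D(u) = 3 - u (D(u) = (1 - 2)*(u - 3) = -(-3 + u) = 3 - u)
f(Q) = 3 + Q
p(H) = (-5 + H)*(6 - H) (p(H) = (-5 + H)*(3 + (3 - H)) = (-5 + H)*(6 - H))
1/(p(F) - 24888) = 1/((-5 + 253)*(6 - 1*253) - 24888) = 1/(248*(6 - 253) - 24888) = 1/(248*(-247) - 24888) = 1/(-61256 - 24888) = 1/(-86144) = -1/86144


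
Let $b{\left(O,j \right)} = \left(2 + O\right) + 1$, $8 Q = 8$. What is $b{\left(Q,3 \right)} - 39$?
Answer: $-35$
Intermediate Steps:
$Q = 1$ ($Q = \frac{1}{8} \cdot 8 = 1$)
$b{\left(O,j \right)} = 3 + O$
$b{\left(Q,3 \right)} - 39 = \left(3 + 1\right) - 39 = 4 - 39 = -35$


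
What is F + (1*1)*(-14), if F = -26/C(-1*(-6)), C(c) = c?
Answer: -55/3 ≈ -18.333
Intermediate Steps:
F = -13/3 (F = -26/((-1*(-6))) = -26/6 = -26*1/6 = -13/3 ≈ -4.3333)
F + (1*1)*(-14) = -13/3 + (1*1)*(-14) = -13/3 + 1*(-14) = -13/3 - 14 = -55/3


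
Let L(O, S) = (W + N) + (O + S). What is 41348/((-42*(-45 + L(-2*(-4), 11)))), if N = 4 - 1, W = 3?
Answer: 10337/210 ≈ 49.224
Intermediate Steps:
N = 3
L(O, S) = 6 + O + S (L(O, S) = (3 + 3) + (O + S) = 6 + (O + S) = 6 + O + S)
41348/((-42*(-45 + L(-2*(-4), 11)))) = 41348/((-42*(-45 + (6 - 2*(-4) + 11)))) = 41348/((-42*(-45 + (6 + 8 + 11)))) = 41348/((-42*(-45 + 25))) = 41348/((-42*(-20))) = 41348/840 = 41348*(1/840) = 10337/210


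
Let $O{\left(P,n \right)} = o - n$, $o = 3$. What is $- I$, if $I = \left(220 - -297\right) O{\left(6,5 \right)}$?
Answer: $1034$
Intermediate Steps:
$O{\left(P,n \right)} = 3 - n$
$I = -1034$ ($I = \left(220 - -297\right) \left(3 - 5\right) = \left(220 + 297\right) \left(3 - 5\right) = 517 \left(-2\right) = -1034$)
$- I = \left(-1\right) \left(-1034\right) = 1034$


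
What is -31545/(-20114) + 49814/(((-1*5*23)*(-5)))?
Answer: 1020097171/11565550 ≈ 88.201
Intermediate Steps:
-31545/(-20114) + 49814/(((-1*5*23)*(-5))) = -31545*(-1/20114) + 49814/((-5*23*(-5))) = 31545/20114 + 49814/((-115*(-5))) = 31545/20114 + 49814/575 = 1020097171/11565550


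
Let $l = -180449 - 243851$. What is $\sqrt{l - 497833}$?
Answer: $i \sqrt{922133} \approx 960.28 i$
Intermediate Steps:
$l = -424300$ ($l = -180449 - 243851 = -424300$)
$\sqrt{l - 497833} = \sqrt{-424300 - 497833} = \sqrt{-922133} = i \sqrt{922133}$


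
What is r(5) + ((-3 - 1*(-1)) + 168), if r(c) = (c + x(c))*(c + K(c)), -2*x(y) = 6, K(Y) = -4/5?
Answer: 872/5 ≈ 174.40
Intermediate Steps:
K(Y) = -4/5
x(y) = -3 (x(y) = -1/2*6 = -3)
r(c) = (-3 + c)*(-4/5 + c) (r(c) = (c - 3)*(c - 4/5) = (-3 + c)*(-4/5 + c))
r(5) + ((-3 - 1*(-1)) + 168) = (12/5 + 5**2 - 19/5*5) + ((-3 - 1*(-1)) + 168) = (12/5 + 25 - 19) + ((-3 + 1) + 168) = 42/5 + (-2 + 168) = 42/5 + 166 = 872/5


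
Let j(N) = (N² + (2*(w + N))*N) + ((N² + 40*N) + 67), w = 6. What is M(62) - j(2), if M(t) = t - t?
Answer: -187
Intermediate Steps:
M(t) = 0
j(N) = 67 + 2*N² + 40*N + N*(12 + 2*N) (j(N) = (N² + (2*(6 + N))*N) + ((N² + 40*N) + 67) = (N² + (12 + 2*N)*N) + (67 + N² + 40*N) = (N² + N*(12 + 2*N)) + (67 + N² + 40*N) = 67 + 2*N² + 40*N + N*(12 + 2*N))
M(62) - j(2) = 0 - (67 + 4*2² + 52*2) = 0 - (67 + 4*4 + 104) = 0 - (67 + 16 + 104) = 0 - 1*187 = 0 - 187 = -187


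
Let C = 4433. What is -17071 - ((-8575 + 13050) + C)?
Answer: -25979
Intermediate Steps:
-17071 - ((-8575 + 13050) + C) = -17071 - ((-8575 + 13050) + 4433) = -17071 - (4475 + 4433) = -17071 - 1*8908 = -17071 - 8908 = -25979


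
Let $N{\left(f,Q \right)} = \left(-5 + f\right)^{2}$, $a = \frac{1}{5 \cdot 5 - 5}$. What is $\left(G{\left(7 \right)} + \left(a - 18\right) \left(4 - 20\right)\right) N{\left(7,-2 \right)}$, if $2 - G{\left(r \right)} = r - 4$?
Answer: $\frac{5724}{5} \approx 1144.8$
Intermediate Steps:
$a = \frac{1}{20}$ ($a = \frac{1}{25 - 5} = \frac{1}{20} \approx 0.05$)
$G{\left(r \right)} = 6 - r$ ($G{\left(r \right)} = 2 - \left(r - 4\right) = 2 - \left(-4 + r\right) = 6 - r$)
$\left(G{\left(7 \right)} + \left(a - 18\right) \left(4 - 20\right)\right) N{\left(7,-2 \right)} = \left(\left(6 - 7\right) + \left(\frac{1}{20} - 18\right) \left(4 - 20\right)\right) \left(-5 + 7\right)^{2} = \left(\left(6 - 7\right) - - \frac{1436}{5}\right) 2^{2} = \left(-1 + \frac{1436}{5}\right) 4 = \frac{1431}{5} \cdot 4 = \frac{5724}{5}$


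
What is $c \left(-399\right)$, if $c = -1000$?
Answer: $399000$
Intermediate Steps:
$c \left(-399\right) = \left(-1000\right) \left(-399\right) = 399000$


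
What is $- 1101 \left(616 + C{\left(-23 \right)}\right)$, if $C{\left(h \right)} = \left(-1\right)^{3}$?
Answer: $-677115$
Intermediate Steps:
$C{\left(h \right)} = -1$
$- 1101 \left(616 + C{\left(-23 \right)}\right) = - 1101 \left(616 - 1\right) = \left(-1101\right) 615 = -677115$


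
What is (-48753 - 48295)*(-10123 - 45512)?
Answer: 5399265480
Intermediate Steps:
(-48753 - 48295)*(-10123 - 45512) = -97048*(-55635) = 5399265480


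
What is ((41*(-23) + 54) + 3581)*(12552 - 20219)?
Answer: -20639564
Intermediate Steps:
((41*(-23) + 54) + 3581)*(12552 - 20219) = ((-943 + 54) + 3581)*(-7667) = (-889 + 3581)*(-7667) = 2692*(-7667) = -20639564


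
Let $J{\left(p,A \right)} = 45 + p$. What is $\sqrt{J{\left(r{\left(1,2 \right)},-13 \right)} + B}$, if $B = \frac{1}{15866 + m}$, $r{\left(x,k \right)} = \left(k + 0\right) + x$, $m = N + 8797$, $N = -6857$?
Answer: $\frac{\sqrt{15218592334}}{17806} \approx 6.9282$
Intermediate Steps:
$m = 1940$ ($m = -6857 + 8797 = 1940$)
$r{\left(x,k \right)} = k + x$
$B = \frac{1}{17806}$ ($B = \frac{1}{15866 + 1940} = \frac{1}{17806} \approx 5.6161 \cdot 10^{-5}$)
$\sqrt{J{\left(r{\left(1,2 \right)},-13 \right)} + B} = \sqrt{\left(45 + \left(2 + 1\right)\right) + \frac{1}{17806}} = \sqrt{\left(45 + 3\right) + \frac{1}{17806}} = \sqrt{48 + \frac{1}{17806}} = \sqrt{\frac{854689}{17806}} = \frac{\sqrt{15218592334}}{17806}$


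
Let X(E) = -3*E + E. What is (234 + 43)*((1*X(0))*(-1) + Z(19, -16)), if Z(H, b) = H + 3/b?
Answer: 83377/16 ≈ 5211.1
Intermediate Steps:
X(E) = -2*E
(234 + 43)*((1*X(0))*(-1) + Z(19, -16)) = (234 + 43)*((1*(-2*0))*(-1) + (19 + 3/(-16))) = 277*((1*0)*(-1) + (19 + 3*(-1/16))) = 277*(0*(-1) + (19 - 3/16)) = 277*(0 + 301/16) = 277*(301/16) = 83377/16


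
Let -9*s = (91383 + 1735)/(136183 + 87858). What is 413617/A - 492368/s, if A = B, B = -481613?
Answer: 239071607601136345/22423419667 ≈ 1.0662e+7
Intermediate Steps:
A = -481613
s = -93118/2016369 (s = -(91383 + 1735)/(9*(136183 + 87858)) = -93118/(9*224041) = -⅑*93118/224041 = -93118/2016369 ≈ -0.046181)
413617/A - 492368/s = 413617/(-481613) - 492368/(-93118/2016369) = 413617*(-1/481613) - 492368*(-2016369/93118) = -413617/481613 + 496397785896/46559 = 239071607601136345/22423419667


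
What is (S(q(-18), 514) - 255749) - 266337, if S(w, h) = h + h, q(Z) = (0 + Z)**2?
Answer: -521058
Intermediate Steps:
q(Z) = Z**2
S(w, h) = 2*h
(S(q(-18), 514) - 255749) - 266337 = (2*514 - 255749) - 266337 = (1028 - 255749) - 266337 = -254721 - 266337 = -521058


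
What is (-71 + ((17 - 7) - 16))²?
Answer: 5929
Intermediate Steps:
(-71 + ((17 - 7) - 16))² = (-71 + (10 - 16))² = (-71 - 6)² = (-77)² = 5929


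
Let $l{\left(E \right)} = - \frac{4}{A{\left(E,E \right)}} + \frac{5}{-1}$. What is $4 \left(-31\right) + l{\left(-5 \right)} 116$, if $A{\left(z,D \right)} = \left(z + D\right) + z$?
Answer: $- \frac{10096}{15} \approx -673.07$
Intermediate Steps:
$A{\left(z,D \right)} = D + 2 z$ ($A{\left(z,D \right)} = \left(D + z\right) + z = D + 2 z$)
$l{\left(E \right)} = -5 - \frac{4}{3 E}$ ($l{\left(E \right)} = - \frac{4}{E + 2 E} + \frac{5}{-1} = - \frac{4}{3 E} + 5 \left(-1\right) = - 4 \frac{1}{3 E} - 5 = - \frac{4}{3 E} - 5 = -5 - \frac{4}{3 E}$)
$4 \left(-31\right) + l{\left(-5 \right)} 116 = 4 \left(-31\right) + \left(-5 - \frac{4}{3 \left(-5\right)}\right) 116 = -124 + \left(-5 - - \frac{4}{15}\right) 116 = -124 + \left(-5 + \frac{4}{15}\right) 116 = -124 - \frac{8236}{15} = - \frac{10096}{15}$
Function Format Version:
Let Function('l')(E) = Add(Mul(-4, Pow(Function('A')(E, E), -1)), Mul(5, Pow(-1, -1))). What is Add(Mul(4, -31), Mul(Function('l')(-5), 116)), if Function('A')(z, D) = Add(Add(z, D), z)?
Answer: Rational(-10096, 15) ≈ -673.07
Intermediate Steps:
Function('A')(z, D) = Add(D, Mul(2, z)) (Function('A')(z, D) = Add(Add(D, z), z) = Add(D, Mul(2, z)))
Function('l')(E) = Add(-5, Mul(Rational(-4, 3), Pow(E, -1))) (Function('l')(E) = Add(Mul(-4, Pow(Add(E, Mul(2, E)), -1)), Mul(5, Pow(-1, -1))) = Add(Mul(-4, Pow(Mul(3, E), -1)), Mul(5, -1)) = Add(Mul(-4, Mul(Rational(1, 3), Pow(E, -1))), -5) = Add(Mul(Rational(-4, 3), Pow(E, -1)), -5) = Add(-5, Mul(Rational(-4, 3), Pow(E, -1))))
Add(Mul(4, -31), Mul(Function('l')(-5), 116)) = Add(Mul(4, -31), Mul(Add(-5, Mul(Rational(-4, 3), Pow(-5, -1))), 116)) = Add(-124, Mul(Add(-5, Mul(Rational(-4, 3), Rational(-1, 5))), 116)) = Add(-124, Mul(Add(-5, Rational(4, 15)), 116)) = Add(-124, Mul(Rational(-71, 15), 116)) = Add(-124, Rational(-8236, 15)) = Rational(-10096, 15)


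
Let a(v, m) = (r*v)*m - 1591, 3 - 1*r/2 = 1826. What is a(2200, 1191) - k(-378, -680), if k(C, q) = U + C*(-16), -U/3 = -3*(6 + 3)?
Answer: -9553256920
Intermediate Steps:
r = -3646 (r = 6 - 2*1826 = 6 - 3652 = -3646)
U = 81 (U = -(-9)*(6 + 3) = -(-9)*9 = -3*(-27) = 81)
k(C, q) = 81 - 16*C (k(C, q) = 81 + C*(-16) = 81 - 16*C)
a(v, m) = -1591 - 3646*m*v (a(v, m) = (-3646*v)*m - 1591 = -3646*m*v - 1591 = -1591 - 3646*m*v)
a(2200, 1191) - k(-378, -680) = (-1591 - 3646*1191*2200) - (81 - 16*(-378)) = (-1591 - 9553249200) - (81 + 6048) = -9553250791 - 1*6129 = -9553250791 - 6129 = -9553256920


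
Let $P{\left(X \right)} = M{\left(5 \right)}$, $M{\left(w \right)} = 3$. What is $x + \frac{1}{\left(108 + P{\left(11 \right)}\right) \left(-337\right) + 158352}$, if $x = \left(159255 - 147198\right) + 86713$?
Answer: $\frac{11945737651}{120945} \approx 98770.0$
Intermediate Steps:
$P{\left(X \right)} = 3$
$x = 98770$ ($x = 12057 + 86713 = 98770$)
$x + \frac{1}{\left(108 + P{\left(11 \right)}\right) \left(-337\right) + 158352} = 98770 + \frac{1}{\left(108 + 3\right) \left(-337\right) + 158352} = 98770 + \frac{1}{111 \left(-337\right) + 158352} = 98770 + \frac{1}{-37407 + 158352} = 98770 + \frac{1}{120945} = \frac{11945737651}{120945}$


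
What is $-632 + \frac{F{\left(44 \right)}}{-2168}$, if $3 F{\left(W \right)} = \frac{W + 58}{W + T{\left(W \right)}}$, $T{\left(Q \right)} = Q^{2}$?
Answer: $- \frac{1356474257}{2146320} \approx -632.0$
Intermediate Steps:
$F{\left(W \right)} = \frac{58 + W}{3 \left(W + W^{2}\right)}$ ($F{\left(W \right)} = \frac{\left(W + 58\right) \frac{1}{W + W^{2}}}{3} = \frac{\left(58 + W\right) \frac{1}{W + W^{2}}}{3} = \frac{\frac{1}{W + W^{2}} \left(58 + W\right)}{3} = \frac{58 + W}{3 \left(W + W^{2}\right)}$)
$-632 + \frac{F{\left(44 \right)}}{-2168} = -632 + \frac{\frac{1}{3} \cdot \frac{1}{44} \frac{1}{1 + 44} \left(58 + 44\right)}{-2168} = -632 + \frac{1}{3} \cdot \frac{1}{44} \cdot \frac{1}{45} \cdot 102 \left(- \frac{1}{2168}\right) = -632 + \frac{17}{990} \left(- \frac{1}{2168}\right) = -632 - \frac{17}{2146320} = - \frac{1356474257}{2146320}$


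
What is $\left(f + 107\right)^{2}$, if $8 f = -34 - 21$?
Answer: $\frac{641601}{64} \approx 10025.0$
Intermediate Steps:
$f = - \frac{55}{8}$ ($f = \frac{-34 - 21}{8} = \frac{1}{8} \left(-55\right) = - \frac{55}{8} \approx -6.875$)
$\left(f + 107\right)^{2} = \left(- \frac{55}{8} + 107\right)^{2} = \left(\frac{801}{8}\right)^{2} = \frac{641601}{64}$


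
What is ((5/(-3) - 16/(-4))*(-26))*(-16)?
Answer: 2912/3 ≈ 970.67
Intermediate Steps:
((5/(-3) - 16/(-4))*(-26))*(-16) = ((5*(-⅓) - 16*(-¼))*(-26))*(-16) = ((-5/3 + 4)*(-26))*(-16) = ((7/3)*(-26))*(-16) = -182/3*(-16) = 2912/3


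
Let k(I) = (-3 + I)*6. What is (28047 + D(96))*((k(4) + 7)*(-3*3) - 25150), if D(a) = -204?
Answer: -703509081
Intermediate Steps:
k(I) = -18 + 6*I
(28047 + D(96))*((k(4) + 7)*(-3*3) - 25150) = (28047 - 204)*(((-18 + 6*4) + 7)*(-3*3) - 25150) = 27843*(((-18 + 24) + 7)*(-9) - 25150) = 27843*((6 + 7)*(-9) - 25150) = 27843*(13*(-9) - 25150) = 27843*(-117 - 25150) = 27843*(-25267) = -703509081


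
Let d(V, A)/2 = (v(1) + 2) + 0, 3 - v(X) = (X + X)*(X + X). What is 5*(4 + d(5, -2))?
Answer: 30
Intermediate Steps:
v(X) = 3 - 4*X² (v(X) = 3 - (X + X)*(X + X) = 3 - 2*X*2*X = 3 - 4*X²)
d(V, A) = 2 (d(V, A) = 2*(((3 - 4*1²) + 2) + 0) = 2*(((3 - 4*1) + 2) + 0) = 2*(((3 - 4) + 2) + 0) = 2*((-1 + 2) + 0) = 2*(1 + 0) = 2*1 = 2)
5*(4 + d(5, -2)) = 5*(4 + 2) = 5*6 = 30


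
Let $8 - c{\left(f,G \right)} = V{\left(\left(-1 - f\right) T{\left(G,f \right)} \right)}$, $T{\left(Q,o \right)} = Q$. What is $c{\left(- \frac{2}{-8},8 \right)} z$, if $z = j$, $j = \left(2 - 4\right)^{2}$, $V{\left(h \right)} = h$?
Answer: $72$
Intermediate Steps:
$c{\left(f,G \right)} = 8 - G \left(-1 - f\right)$ ($c{\left(f,G \right)} = 8 - \left(-1 - f\right) G = 8 - G \left(-1 - f\right)$)
$j = 4$ ($j = \left(-2\right)^{2} = 4$)
$z = 4$
$c{\left(- \frac{2}{-8},8 \right)} z = \left(8 + 8 \left(1 - \frac{2}{-8}\right)\right) 4 = \left(8 + 8 \left(1 - - \frac{1}{4}\right)\right) 4 = \left(8 + 8 \left(1 + \frac{1}{4}\right)\right) 4 = \left(8 + 8 \cdot \frac{5}{4}\right) 4 = \left(8 + 10\right) 4 = 18 \cdot 4 = 72$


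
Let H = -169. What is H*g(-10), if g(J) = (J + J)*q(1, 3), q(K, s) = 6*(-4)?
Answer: -81120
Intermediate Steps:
q(K, s) = -24
g(J) = -48*J (g(J) = (J + J)*(-24) = (2*J)*(-24) = -48*J)
H*g(-10) = -(-8112)*(-10) = -169*480 = -81120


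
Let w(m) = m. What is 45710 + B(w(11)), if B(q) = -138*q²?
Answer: 29012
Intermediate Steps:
45710 + B(w(11)) = 45710 - 138*11² = 45710 - 138*121 = 45710 - 16698 = 29012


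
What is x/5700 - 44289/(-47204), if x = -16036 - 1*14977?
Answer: -75718147/16816425 ≈ -4.5026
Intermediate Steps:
x = -31013 (x = -16036 - 14977 = -31013)
x/5700 - 44289/(-47204) = -31013/5700 - 44289/(-47204) = -31013*1/5700 - 44289*(-1/47204) = -31013/5700 + 44289/47204 = -75718147/16816425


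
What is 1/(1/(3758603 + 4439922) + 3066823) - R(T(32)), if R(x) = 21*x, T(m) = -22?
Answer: 11616262374865637/25143425036076 ≈ 462.00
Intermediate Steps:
1/(1/(3758603 + 4439922) + 3066823) - R(T(32)) = 1/(1/(3758603 + 4439922) + 3066823) - 21*(-22) = 1/(1/8198525 + 3066823) - 1*(-462) = 1/(1/8198525 + 3066823) + 462 = 1/(25143425036076/8198525) + 462 = 8198525/25143425036076 + 462 = 11616262374865637/25143425036076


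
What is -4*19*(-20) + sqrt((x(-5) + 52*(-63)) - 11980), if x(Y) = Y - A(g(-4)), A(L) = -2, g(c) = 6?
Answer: 1520 + I*sqrt(15259) ≈ 1520.0 + 123.53*I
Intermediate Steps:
x(Y) = 2 + Y (x(Y) = Y - 1*(-2) = Y + 2 = 2 + Y)
-4*19*(-20) + sqrt((x(-5) + 52*(-63)) - 11980) = -4*19*(-20) + sqrt(((2 - 5) + 52*(-63)) - 11980) = -76*(-20) + sqrt((-3 - 3276) - 11980) = 1520 + sqrt(-3279 - 11980) = 1520 + sqrt(-15259) = 1520 + I*sqrt(15259)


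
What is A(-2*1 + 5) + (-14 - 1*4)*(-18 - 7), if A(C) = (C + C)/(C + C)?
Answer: 451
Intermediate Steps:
A(C) = 1 (A(C) = (2*C)/((2*C)) = (2*C)*(1/(2*C)) = 1)
A(-2*1 + 5) + (-14 - 1*4)*(-18 - 7) = 1 + (-14 - 1*4)*(-18 - 7) = 1 + (-14 - 4)*(-25) = 1 - 18*(-25) = 1 + 450 = 451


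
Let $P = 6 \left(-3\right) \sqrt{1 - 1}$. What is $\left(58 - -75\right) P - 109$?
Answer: $-109$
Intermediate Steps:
$P = 0$ ($P = - 18 \sqrt{0} = \left(-18\right) 0 = 0$)
$\left(58 - -75\right) P - 109 = \left(58 - -75\right) 0 - 109 = \left(58 + 75\right) 0 - 109 = 133 \cdot 0 - 109 = 0 - 109 = -109$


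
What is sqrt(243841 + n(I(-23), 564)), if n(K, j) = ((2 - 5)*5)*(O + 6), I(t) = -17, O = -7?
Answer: 4*sqrt(15241) ≈ 493.82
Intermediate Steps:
n(K, j) = 15 (n(K, j) = ((2 - 5)*5)*(-7 + 6) = -3*5*(-1) = -15*(-1) = 15)
sqrt(243841 + n(I(-23), 564)) = sqrt(243841 + 15) = sqrt(243856) = 4*sqrt(15241)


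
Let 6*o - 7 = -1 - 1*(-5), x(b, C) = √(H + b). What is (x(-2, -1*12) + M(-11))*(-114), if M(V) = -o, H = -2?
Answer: 209 - 228*I ≈ 209.0 - 228.0*I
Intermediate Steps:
x(b, C) = √(-2 + b)
o = 11/6 (o = 7/6 + (-1 - 1*(-5))/6 = 7/6 + (-1 + 5)/6 = 7/6 + (⅙)*4 = 7/6 + ⅔ = 11/6 ≈ 1.8333)
M(V) = -11/6 (M(V) = -1*11/6 = -11/6)
(x(-2, -1*12) + M(-11))*(-114) = (√(-2 - 2) - 11/6)*(-114) = (√(-4) - 11/6)*(-114) = (2*I - 11/6)*(-114) = (-11/6 + 2*I)*(-114) = 209 - 228*I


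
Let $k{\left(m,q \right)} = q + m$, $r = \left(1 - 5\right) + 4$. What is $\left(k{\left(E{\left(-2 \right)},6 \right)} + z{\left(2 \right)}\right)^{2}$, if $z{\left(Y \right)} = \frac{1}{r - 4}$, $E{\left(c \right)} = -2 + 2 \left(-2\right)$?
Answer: $\frac{1}{16} \approx 0.0625$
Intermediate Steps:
$r = 0$ ($r = -4 + 4 = 0$)
$E{\left(c \right)} = -6$ ($E{\left(c \right)} = -2 - 4 = -6$)
$k{\left(m,q \right)} = m + q$
$z{\left(Y \right)} = - \frac{1}{4}$ ($z{\left(Y \right)} = \frac{1}{0 - 4} = \frac{1}{-4} = - \frac{1}{4}$)
$\left(k{\left(E{\left(-2 \right)},6 \right)} + z{\left(2 \right)}\right)^{2} = \left(\left(-6 + 6\right) - \frac{1}{4}\right)^{2} = \left(0 - \frac{1}{4}\right)^{2} = \left(- \frac{1}{4}\right)^{2} = \frac{1}{16}$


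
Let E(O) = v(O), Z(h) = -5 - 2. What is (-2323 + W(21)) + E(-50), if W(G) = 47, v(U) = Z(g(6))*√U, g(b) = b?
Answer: -2276 - 35*I*√2 ≈ -2276.0 - 49.497*I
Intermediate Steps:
Z(h) = -7
v(U) = -7*√U
E(O) = -7*√O
(-2323 + W(21)) + E(-50) = (-2323 + 47) - 35*I*√2 = -2276 - 35*I*√2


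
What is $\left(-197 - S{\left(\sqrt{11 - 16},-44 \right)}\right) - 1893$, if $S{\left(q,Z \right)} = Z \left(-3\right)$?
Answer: $-2222$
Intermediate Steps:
$S{\left(q,Z \right)} = - 3 Z$
$\left(-197 - S{\left(\sqrt{11 - 16},-44 \right)}\right) - 1893 = \left(-197 - \left(-3\right) \left(-44\right)\right) - 1893 = \left(-197 - 132\right) - 1893 = -329 - 1893 = -2222$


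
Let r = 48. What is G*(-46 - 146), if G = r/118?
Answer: -4608/59 ≈ -78.102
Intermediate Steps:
G = 24/59 (G = 48/118 = 48*(1/118) = 24/59 ≈ 0.40678)
G*(-46 - 146) = 24*(-46 - 146)/59 = (24/59)*(-192) = -4608/59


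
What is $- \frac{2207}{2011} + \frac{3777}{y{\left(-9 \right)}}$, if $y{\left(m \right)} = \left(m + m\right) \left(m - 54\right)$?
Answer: $\frac{1697603}{760158} \approx 2.2332$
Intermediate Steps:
$y{\left(m \right)} = 2 m \left(-54 + m\right)$
$- \frac{2207}{2011} + \frac{3777}{y{\left(-9 \right)}} = - \frac{2207}{2011} + \frac{3777}{2 \left(-9\right) \left(-54 - 9\right)} = \left(-2207\right) \frac{1}{2011} + \frac{3777}{2 \left(-9\right) \left(-63\right)} = - \frac{2207}{2011} + \frac{3777}{1134} = - \frac{2207}{2011} + 3777 \cdot \frac{1}{1134} = - \frac{2207}{2011} + \frac{1259}{378} = \frac{1697603}{760158}$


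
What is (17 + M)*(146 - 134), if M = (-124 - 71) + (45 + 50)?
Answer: -996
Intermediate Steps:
M = -100 (M = -195 + 95 = -100)
(17 + M)*(146 - 134) = (17 - 100)*(146 - 134) = -83*12 = -996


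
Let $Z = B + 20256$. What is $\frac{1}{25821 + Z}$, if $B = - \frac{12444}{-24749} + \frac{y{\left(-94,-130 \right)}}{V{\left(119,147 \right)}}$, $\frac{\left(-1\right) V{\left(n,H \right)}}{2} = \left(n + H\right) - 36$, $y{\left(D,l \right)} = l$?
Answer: $\frac{1138454}{52457439119} \approx 2.1702 \cdot 10^{-5}$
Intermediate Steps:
$V{\left(n,H \right)} = 72 - 2 H - 2 n$ ($V{\left(n,H \right)} = - 2 \left(\left(n + H\right) - 36\right) = - 2 \left(\left(H + n\right) - 36\right) = - 2 \left(-36 + H + n\right) = 72 - 2 H - 2 n$)
$B = \frac{894161}{1138454}$ ($B = - \frac{12444}{-24749} - \frac{130}{72 - 294 - 238} = \left(-12444\right) \left(- \frac{1}{24749}\right) - \frac{130}{72 - 294 - 238} = \frac{12444}{24749} - \frac{130}{-460} = \frac{12444}{24749} - - \frac{13}{46} = \frac{12444}{24749} + \frac{13}{46} = \frac{894161}{1138454} \approx 0.78542$)
$Z = \frac{23061418385}{1138454}$ ($Z = \frac{894161}{1138454} + 20256 = \frac{23061418385}{1138454} \approx 20257.0$)
$\frac{1}{25821 + Z} = \frac{1}{25821 + \frac{23061418385}{1138454}} = \frac{1}{\frac{52457439119}{1138454}} = \frac{1138454}{52457439119}$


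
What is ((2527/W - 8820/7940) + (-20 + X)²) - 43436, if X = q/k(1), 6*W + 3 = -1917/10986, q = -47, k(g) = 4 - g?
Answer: -649918416604/13845375 ≈ -46941.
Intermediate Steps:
W = -3875/7324 (W = -½ + (-1917/10986)/6 = -½ + (-1917*1/10986)/6 = -½ + (⅙)*(-639/3662) = -½ - 213/7324 = -3875/7324 ≈ -0.52908)
X = -47/3 (X = -47/(4 - 1*1) = -47/(4 - 1) = -47/3 ≈ -15.667)
((2527/W - 8820/7940) + (-20 + X)²) - 43436 = ((2527/(-3875/7324) - 8820/7940) + (-20 - 47/3)²) - 43436 = ((2527*(-7324/3875) - 8820*1/7940) + (-107/3)²) - 43436 = ((-18507748/3875 - 441/397) + 11449/9) - 43436 = (-7349284831/1538375 + 11449/9) - 43436 = -48530708104/13845375 - 43436 = -649918416604/13845375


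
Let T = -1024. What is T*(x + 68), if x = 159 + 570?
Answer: -816128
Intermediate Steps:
x = 729
T*(x + 68) = -1024*(729 + 68) = -1024*797 = -816128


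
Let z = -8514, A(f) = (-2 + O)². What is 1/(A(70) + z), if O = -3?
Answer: -1/8489 ≈ -0.00011780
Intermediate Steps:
A(f) = 25 (A(f) = (-2 - 3)² = (-5)² = 25)
1/(A(70) + z) = 1/(25 - 8514) = 1/(-8489) = -1/8489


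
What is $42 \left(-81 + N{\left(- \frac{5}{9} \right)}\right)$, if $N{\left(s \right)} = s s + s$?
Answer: $- \frac{92134}{27} \approx -3412.4$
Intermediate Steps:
$N{\left(s \right)} = s + s^{2}$ ($N{\left(s \right)} = s^{2} + s = s + s^{2}$)
$42 \left(-81 + N{\left(- \frac{5}{9} \right)}\right) = 42 \left(-81 + - \frac{5}{9} \left(1 - \frac{5}{9}\right)\right) = 42 \left(-81 + \left(-5\right) \frac{1}{9} \left(1 - \frac{5}{9}\right)\right) = 42 \left(-81 - \frac{5 \left(1 - \frac{5}{9}\right)}{9}\right) = 42 \left(-81 - \frac{20}{81}\right) = 42 \left(- \frac{6581}{81}\right) = - \frac{92134}{27}$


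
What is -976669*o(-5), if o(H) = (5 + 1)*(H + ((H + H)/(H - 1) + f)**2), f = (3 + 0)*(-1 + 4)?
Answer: -1912317902/3 ≈ -6.3744e+8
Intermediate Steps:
f = 9 (f = 3*3 = 9)
o(H) = 6*H + 6*(9 + 2*H/(-1 + H))**2 (o(H) = (5 + 1)*(H + ((H + H)/(H - 1) + 9)**2) = 6*(H + ((2*H)/(-1 + H) + 9)**2) = 6*(H + (2*H/(-1 + H) + 9)**2) = 6*(H + (9 + 2*H/(-1 + H))**2) = 6*H + 6*(9 + 2*H/(-1 + H))**2)
-976669*o(-5) = -976669*(6*(-5) + 6*(-9 + 11*(-5))**2/(-1 - 5)**2) = -976669*(-30 + 6*(-9 - 55)**2/(-6)**2) = -976669*(-30 + 6*(1/36)*(-64)**2) = -976669*(-30 + 6*(1/36)*4096) = -976669*(-30 + 2048/3) = -976669*1958/3 = -1912317902/3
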